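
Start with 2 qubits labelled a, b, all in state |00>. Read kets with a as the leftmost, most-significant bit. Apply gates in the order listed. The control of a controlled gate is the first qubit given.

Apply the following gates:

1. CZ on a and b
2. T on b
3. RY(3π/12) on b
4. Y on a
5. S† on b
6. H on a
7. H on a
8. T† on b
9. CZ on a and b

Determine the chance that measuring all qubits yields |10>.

Outcome |10> occurs with probability sqrt(2)/4 + 1/2.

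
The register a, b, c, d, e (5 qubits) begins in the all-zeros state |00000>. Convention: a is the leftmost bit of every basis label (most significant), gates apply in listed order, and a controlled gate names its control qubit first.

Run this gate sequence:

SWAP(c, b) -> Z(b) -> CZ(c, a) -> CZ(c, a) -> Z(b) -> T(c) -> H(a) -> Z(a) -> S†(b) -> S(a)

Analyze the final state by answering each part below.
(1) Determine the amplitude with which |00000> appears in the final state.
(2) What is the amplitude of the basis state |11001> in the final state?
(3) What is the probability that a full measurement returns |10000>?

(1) The final state's coefficient on |00000> equals sqrt(2)/2. Key observation: steps 2-5 multiply out to the identity, so the circuit reduces to the remaining gates.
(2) The amplitude on |11001> is 0.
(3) A full measurement returns |10000> with probability 1/2.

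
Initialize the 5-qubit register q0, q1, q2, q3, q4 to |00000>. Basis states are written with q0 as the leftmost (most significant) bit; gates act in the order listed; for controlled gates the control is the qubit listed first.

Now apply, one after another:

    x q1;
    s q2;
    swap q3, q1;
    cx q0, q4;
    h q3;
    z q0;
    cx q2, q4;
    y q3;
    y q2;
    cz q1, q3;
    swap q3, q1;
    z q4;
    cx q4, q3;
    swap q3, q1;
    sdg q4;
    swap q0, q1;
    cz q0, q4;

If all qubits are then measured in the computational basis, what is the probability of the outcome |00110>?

A full measurement returns |00110> with probability 1/2.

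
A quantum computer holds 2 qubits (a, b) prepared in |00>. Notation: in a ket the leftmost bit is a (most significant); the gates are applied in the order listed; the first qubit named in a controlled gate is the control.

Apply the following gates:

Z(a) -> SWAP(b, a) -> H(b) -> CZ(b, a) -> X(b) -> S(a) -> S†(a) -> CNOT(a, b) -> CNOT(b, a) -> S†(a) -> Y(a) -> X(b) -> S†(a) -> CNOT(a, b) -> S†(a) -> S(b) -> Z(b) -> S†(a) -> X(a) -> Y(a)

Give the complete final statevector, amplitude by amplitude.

The final amplitudes are sqrt(2)*I/2 on |00>, 0 on |01>, -sqrt(2)*I/2 on |10>, 0 on |11>.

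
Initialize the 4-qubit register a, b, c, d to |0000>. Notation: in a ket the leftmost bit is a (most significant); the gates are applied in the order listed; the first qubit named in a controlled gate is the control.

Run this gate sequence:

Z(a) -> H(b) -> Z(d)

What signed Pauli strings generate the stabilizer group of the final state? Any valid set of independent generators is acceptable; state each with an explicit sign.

The final state is stabilized by the group generated by +IXII, +ZIII, +IIZI, +IIIZ; other independent generating sets are equally valid.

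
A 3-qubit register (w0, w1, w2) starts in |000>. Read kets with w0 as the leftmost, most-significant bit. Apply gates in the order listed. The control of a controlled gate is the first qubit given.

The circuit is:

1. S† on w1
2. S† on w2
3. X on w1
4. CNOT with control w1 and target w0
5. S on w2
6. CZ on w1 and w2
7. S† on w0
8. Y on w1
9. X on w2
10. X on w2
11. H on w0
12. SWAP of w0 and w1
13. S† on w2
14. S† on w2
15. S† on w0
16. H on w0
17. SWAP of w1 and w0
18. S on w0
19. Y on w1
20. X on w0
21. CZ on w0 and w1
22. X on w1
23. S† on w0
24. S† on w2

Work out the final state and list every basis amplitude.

After the circuit, the state carries amplitude -1/2 on |000>, 0 on |001>, 1/2 on |010>, 0 on |011>, 1/2 on |100>, 0 on |101>, 1/2 on |110>, 0 on |111>.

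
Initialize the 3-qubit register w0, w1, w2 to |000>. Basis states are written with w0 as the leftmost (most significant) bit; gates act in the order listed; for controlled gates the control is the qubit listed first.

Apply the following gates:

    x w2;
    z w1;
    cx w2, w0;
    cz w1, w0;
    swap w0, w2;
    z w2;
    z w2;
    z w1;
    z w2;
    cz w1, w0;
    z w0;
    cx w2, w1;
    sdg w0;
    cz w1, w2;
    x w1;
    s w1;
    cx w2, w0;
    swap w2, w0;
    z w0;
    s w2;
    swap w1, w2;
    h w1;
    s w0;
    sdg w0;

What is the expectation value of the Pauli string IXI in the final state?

The expectation value of IXI is 1.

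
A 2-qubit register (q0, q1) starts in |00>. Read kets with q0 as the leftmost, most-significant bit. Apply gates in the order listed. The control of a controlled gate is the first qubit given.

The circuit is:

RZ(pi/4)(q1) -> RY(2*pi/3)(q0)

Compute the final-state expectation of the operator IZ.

The observable IZ averages to 1.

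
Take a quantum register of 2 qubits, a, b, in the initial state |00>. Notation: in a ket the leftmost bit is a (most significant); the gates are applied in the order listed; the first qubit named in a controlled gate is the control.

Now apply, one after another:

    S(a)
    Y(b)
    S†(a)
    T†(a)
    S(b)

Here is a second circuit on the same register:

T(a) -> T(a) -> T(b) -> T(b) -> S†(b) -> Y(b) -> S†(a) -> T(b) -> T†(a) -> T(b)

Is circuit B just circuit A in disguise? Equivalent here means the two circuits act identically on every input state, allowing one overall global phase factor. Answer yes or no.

Yes, they are equivalent — the unitaries differ by at most a global phase.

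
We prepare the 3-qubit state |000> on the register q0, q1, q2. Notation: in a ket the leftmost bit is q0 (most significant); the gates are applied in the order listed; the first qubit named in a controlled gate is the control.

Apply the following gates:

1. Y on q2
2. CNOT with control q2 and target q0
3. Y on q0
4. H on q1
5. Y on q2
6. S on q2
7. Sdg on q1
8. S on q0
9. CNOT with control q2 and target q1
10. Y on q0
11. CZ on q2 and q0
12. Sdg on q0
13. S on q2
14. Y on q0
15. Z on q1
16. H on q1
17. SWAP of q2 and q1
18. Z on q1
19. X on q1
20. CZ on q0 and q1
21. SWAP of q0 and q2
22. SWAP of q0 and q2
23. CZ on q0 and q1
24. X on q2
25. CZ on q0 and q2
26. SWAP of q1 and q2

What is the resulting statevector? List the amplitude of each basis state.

After the circuit, the state carries amplitude -1/2 + I/2 on |001>, -1/2 - I/2 on |011>, and 0 on every other basis state. Key observation: steps 20-23 multiply out to the identity, so the circuit reduces to the remaining gates.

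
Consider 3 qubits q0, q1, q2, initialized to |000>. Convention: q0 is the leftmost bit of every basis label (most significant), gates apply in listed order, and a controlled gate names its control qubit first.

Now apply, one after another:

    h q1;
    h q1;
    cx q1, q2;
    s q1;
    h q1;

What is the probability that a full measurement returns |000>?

A full measurement returns |000> with probability 1/2. Key observation: the block from step 1 through step 2 cancels to the identity and can be dropped.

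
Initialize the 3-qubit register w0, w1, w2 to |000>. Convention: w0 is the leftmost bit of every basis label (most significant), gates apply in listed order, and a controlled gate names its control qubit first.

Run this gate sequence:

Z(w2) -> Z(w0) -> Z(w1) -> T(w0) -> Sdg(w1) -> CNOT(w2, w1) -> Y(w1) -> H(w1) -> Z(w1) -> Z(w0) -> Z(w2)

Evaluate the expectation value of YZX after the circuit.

The observable YZX averages to 0.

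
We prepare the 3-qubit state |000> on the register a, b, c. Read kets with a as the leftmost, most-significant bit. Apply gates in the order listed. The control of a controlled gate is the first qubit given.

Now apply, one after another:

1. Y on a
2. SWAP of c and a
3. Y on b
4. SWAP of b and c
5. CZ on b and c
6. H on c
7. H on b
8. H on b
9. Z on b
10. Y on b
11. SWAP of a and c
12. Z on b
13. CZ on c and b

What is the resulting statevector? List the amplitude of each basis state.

After the circuit, the state carries amplitude sqrt(2)*I/2 on |000>, -sqrt(2)*I/2 on |100>, and 0 on every other basis state.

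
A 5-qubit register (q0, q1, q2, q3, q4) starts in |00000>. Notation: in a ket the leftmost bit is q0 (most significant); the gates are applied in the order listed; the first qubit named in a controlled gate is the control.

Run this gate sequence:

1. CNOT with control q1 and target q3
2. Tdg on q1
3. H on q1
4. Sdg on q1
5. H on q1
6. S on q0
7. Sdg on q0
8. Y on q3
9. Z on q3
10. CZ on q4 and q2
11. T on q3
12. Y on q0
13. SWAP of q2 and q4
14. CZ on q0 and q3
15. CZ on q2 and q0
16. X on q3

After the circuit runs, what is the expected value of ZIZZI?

In the final state, ZIZZI has expectation -1.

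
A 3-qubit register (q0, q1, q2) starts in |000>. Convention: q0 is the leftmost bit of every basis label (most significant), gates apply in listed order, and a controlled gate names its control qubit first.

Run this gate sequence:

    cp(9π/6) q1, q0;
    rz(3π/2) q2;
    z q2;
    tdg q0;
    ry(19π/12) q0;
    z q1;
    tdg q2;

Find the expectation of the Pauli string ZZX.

The expectation value of ZZX is 0.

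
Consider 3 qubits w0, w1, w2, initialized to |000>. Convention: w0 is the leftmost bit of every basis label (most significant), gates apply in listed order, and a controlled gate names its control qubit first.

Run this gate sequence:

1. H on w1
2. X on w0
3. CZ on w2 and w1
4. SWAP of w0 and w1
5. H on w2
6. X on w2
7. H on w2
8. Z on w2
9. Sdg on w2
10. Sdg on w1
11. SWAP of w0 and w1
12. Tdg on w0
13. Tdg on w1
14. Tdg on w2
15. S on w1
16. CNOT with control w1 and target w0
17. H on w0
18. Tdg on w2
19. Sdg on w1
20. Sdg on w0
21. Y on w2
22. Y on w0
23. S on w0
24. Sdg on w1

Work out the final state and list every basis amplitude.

The resulting statevector has amplitude 0 on |000>, -exp(3*I*pi/4)/2 on |001>, 0 on |010>, 1/2 on |011>, 0 on |100>, exp(3*I*pi/4)/2 on |101>, 0 on |110>, 1/2 on |111>. Key observation: steps 5-8 multiply out to the identity, so the circuit reduces to the remaining gates.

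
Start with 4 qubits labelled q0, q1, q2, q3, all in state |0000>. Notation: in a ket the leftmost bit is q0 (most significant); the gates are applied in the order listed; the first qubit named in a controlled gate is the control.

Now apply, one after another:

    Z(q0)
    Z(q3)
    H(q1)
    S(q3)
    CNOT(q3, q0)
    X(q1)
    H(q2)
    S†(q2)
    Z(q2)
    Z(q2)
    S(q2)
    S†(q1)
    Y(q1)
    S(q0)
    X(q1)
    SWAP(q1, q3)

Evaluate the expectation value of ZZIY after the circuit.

In the final state, ZZIY has expectation 1.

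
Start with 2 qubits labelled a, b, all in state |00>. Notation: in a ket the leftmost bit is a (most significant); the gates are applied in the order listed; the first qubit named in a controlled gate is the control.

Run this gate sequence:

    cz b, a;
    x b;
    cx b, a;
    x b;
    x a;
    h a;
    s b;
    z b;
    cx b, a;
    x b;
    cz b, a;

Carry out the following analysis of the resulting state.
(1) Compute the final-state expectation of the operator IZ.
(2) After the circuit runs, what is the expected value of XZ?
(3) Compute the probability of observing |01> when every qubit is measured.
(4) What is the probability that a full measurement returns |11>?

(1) In the final state, IZ has expectation -1.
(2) The observable XZ averages to 1.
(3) The probability of measuring |01> is 1/2.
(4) A full measurement returns |11> with probability 1/2.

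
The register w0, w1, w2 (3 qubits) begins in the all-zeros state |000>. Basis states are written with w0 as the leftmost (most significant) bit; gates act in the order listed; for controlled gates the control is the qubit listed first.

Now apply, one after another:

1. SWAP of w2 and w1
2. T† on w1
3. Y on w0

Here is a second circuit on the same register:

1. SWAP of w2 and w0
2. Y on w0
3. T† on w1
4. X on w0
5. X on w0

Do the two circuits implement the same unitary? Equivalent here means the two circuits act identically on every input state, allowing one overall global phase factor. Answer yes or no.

No — the two circuits implement different unitaries, even allowing a global phase.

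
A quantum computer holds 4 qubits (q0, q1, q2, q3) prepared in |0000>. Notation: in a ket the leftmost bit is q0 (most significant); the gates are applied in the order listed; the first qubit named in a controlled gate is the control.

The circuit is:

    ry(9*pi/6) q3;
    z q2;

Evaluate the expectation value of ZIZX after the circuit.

In the final state, ZIZX has expectation -1.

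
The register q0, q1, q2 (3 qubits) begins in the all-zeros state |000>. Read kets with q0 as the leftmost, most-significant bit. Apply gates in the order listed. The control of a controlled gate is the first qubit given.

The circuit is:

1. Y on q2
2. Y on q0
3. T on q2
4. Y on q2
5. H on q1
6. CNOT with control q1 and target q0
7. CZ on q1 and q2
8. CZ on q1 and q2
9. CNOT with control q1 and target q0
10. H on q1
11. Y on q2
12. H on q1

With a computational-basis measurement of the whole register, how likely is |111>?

The probability of measuring |111> is 1/2. Key observation: the block from step 4 through step 11 cancels to the identity and can be dropped.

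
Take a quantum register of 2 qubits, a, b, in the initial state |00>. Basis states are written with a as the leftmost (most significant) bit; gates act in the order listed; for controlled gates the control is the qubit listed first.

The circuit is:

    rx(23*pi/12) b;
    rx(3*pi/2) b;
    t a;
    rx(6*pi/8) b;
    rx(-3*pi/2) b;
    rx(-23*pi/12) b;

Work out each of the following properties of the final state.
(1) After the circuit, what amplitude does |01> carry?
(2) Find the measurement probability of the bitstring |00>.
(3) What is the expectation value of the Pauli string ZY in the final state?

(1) The final state's coefficient on |01> equals -I*sqrt(sqrt(2) + 2)/2.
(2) Outcome |00> occurs with probability 1/2 - sqrt(2)/4.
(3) The observable ZY averages to -sqrt(2)/2.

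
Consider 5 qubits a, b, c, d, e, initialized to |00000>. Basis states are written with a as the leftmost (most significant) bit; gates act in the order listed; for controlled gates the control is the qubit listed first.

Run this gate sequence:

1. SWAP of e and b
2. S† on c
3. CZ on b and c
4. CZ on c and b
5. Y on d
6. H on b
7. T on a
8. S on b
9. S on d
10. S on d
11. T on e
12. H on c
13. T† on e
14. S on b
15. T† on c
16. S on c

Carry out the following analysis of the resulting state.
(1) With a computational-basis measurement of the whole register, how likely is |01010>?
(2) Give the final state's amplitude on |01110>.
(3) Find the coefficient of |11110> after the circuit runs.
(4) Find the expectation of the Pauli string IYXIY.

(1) The probability of measuring |01010> is 1/4.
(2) |01110> carries amplitude exp(3*I*pi/4)/2 in the final state.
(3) |11110> carries amplitude 0 in the final state.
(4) In the final state, IYXIY has expectation 0.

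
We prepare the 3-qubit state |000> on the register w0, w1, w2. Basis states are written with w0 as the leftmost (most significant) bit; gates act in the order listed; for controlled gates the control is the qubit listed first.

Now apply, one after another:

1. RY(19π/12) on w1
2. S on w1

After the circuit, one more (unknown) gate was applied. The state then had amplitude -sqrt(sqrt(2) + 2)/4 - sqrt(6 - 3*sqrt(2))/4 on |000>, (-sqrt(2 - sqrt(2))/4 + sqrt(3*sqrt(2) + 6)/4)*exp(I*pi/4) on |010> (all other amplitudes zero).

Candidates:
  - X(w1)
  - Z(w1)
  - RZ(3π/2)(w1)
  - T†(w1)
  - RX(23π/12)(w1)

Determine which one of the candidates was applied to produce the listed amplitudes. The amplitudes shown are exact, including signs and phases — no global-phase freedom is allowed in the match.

The unique candidate consistent with the amplitudes is T†(w1).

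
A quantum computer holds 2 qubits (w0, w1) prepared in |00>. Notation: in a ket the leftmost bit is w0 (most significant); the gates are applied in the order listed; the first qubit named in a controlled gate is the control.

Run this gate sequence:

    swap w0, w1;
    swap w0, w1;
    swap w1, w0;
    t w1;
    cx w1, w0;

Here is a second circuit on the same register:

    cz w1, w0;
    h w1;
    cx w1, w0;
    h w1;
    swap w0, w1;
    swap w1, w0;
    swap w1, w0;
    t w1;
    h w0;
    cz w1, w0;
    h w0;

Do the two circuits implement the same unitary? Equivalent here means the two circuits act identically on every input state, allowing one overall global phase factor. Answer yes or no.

No, they are not equivalent — no single phase factor reconciles the two unitaries.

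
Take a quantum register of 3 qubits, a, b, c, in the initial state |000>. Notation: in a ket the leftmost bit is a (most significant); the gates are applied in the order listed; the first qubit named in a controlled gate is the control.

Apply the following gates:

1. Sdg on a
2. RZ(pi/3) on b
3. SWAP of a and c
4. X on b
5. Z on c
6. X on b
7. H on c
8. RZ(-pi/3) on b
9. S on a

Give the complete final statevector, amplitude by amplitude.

The final amplitudes are sqrt(2)/2 on |000>, sqrt(2)/2 on |001>, and 0 on every other basis state.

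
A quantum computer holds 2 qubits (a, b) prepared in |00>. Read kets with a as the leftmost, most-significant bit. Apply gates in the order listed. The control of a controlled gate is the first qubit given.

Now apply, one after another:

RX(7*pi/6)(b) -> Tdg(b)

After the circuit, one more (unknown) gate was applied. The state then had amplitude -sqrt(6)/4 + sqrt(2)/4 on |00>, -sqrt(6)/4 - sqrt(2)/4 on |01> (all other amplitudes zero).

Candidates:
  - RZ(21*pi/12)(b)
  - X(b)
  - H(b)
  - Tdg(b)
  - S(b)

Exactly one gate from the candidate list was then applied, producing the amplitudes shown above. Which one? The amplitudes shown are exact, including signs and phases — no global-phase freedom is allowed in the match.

The unique candidate consistent with the amplitudes is Tdg(b).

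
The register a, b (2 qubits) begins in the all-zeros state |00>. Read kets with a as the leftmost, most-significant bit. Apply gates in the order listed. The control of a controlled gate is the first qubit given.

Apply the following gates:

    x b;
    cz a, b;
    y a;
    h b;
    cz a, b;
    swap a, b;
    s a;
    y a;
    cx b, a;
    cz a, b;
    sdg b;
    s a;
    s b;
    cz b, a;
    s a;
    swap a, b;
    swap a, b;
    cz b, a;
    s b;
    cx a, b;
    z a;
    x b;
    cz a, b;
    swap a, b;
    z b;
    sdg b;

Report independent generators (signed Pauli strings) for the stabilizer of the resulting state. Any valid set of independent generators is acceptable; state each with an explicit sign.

The final state is stabilized by the group generated by +XX, +ZZ; other independent generating sets are equally valid. Key observation: steps 16-17 multiply out to the identity, so the circuit reduces to the remaining gates.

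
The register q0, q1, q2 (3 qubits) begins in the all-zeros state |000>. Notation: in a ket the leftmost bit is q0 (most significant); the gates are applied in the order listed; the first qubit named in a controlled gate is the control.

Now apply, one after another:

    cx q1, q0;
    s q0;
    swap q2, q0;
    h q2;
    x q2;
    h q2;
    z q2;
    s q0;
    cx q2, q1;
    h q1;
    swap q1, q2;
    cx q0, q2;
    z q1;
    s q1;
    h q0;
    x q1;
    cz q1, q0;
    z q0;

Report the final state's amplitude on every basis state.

After the circuit, the state carries amplitude 0 on |000>, 0 on |001>, 1/2 on |010>, 1/2 on |011>, 0 on |100>, 0 on |101>, 1/2 on |110>, 1/2 on |111>.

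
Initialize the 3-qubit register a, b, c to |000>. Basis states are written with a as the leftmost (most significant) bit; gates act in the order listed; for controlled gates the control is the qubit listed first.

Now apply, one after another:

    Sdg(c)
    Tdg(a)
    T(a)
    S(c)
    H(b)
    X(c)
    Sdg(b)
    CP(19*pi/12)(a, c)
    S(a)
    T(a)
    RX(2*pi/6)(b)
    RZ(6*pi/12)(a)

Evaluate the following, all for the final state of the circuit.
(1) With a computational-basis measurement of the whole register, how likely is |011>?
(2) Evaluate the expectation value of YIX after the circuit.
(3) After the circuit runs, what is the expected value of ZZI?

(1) The probability of measuring |011> is sqrt(3)/4 + 1/2. Key observation: gates 1-4 undo each other exactly, leaving only the rest of the circuit to track.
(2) The observable YIX averages to 0.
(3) The expectation value of ZZI is -sqrt(3)/2.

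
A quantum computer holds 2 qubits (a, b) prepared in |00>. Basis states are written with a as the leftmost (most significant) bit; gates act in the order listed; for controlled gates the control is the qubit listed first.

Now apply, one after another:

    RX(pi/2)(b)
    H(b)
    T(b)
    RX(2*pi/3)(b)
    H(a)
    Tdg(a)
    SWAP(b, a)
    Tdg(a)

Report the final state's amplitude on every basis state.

The resulting statevector has amplitude -sqrt(6)*exp(3*I*pi/4)/8 + sqrt(2)*(1 - I)/8 + sqrt(6)*exp(I*pi/4)/8 on |00>, sqrt(6)*(1 - I)/8 - sqrt(2)*exp(I*pi/4)/8 - sqrt(2)*exp(3*I*pi/4)/8 on |01>, -sqrt(6)*exp(I*pi/4)/8 + sqrt(2)*(1 + I)/8 + sqrt(6)*exp(3*I*pi/4)/8 on |10>, -sqrt(2)*exp(3*I*pi/4)/8 + sqrt(2)*exp(I*pi/4)/8 + sqrt(6)*(-1 + I)/8 on |11>.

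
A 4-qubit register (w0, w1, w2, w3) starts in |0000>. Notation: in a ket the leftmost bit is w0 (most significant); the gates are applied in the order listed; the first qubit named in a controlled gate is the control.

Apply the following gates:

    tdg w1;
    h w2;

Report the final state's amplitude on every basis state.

The final amplitudes are sqrt(2)/2 on |0000>, sqrt(2)/2 on |0010>, and 0 on every other basis state.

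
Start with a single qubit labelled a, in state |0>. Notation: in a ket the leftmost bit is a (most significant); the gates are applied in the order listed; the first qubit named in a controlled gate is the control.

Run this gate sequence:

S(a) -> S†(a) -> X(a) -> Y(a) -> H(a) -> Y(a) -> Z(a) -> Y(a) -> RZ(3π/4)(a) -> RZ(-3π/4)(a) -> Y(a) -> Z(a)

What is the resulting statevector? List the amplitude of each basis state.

After the circuit, the state carries amplitude -sqrt(2)/2 on |0>, sqrt(2)/2 on |1>.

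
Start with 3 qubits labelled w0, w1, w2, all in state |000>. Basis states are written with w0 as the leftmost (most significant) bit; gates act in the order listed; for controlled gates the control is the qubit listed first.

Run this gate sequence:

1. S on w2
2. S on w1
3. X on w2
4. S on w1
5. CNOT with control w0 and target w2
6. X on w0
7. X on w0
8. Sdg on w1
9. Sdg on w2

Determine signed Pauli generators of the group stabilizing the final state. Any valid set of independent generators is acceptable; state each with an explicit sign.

One valid set of independent stabilizer generators is +ZII, +IZI, -IIZ (any independent generating set of the same group is equally correct).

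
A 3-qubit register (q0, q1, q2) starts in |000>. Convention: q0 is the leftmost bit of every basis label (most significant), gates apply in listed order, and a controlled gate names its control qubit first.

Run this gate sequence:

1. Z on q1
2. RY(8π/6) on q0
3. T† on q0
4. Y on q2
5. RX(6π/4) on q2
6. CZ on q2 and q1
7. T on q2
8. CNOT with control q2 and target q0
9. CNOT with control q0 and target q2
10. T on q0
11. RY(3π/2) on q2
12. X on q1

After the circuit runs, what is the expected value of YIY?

In the final state, YIY has expectation sqrt(3)/4.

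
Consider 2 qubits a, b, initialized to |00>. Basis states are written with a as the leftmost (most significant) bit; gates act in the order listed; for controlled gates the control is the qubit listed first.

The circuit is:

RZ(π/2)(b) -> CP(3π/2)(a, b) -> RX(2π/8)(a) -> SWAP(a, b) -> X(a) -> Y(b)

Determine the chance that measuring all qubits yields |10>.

The probability of measuring |10> is 1/2 - sqrt(2)/4.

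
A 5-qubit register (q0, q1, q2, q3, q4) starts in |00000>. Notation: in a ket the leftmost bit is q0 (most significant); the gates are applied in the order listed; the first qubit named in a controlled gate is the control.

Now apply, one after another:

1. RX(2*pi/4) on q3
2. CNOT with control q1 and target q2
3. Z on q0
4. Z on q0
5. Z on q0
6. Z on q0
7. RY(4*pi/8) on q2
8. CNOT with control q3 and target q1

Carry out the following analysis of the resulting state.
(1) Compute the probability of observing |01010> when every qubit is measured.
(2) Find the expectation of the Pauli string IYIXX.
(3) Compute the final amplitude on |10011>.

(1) The probability of measuring |01010> is 1/4. Key observation: the block from step 3 through step 6 cancels to the identity and can be dropped.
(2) In the final state, IYIXX has expectation 0.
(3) |10011> carries amplitude 0 in the final state.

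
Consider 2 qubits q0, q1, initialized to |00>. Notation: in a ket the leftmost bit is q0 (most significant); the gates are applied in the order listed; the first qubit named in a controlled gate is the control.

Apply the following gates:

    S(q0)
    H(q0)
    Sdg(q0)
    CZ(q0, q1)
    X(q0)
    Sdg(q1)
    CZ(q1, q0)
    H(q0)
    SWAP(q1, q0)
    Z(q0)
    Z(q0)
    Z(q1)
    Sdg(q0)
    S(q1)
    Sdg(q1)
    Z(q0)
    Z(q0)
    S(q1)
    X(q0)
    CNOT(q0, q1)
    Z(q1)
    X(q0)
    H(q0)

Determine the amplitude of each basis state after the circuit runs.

The resulting statevector has amplitude sqrt(2)*(-1 + I)/4 on |00>, sqrt(2)*(-1 + I)/4 on |01>, sqrt(2)*(-1 + I)/4 on |10>, sqrt(2)*(-1 + I)/4 on |11>. Key observation: gates 15-18 undo each other exactly, leaving only the rest of the circuit to track.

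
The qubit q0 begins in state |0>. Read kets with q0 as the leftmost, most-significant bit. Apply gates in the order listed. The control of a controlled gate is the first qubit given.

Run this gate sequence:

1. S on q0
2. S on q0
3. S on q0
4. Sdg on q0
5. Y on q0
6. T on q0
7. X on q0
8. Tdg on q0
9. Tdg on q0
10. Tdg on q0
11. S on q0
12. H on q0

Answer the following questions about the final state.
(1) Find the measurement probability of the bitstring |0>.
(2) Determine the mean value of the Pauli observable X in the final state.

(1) A full measurement returns |0> with probability 1/2.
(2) In the final state, X has expectation 1.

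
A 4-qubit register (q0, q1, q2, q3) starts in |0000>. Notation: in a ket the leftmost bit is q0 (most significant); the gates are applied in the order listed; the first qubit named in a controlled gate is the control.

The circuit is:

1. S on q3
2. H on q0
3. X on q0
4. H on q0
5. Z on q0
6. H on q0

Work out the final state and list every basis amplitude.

The resulting statevector has amplitude sqrt(2)/2 on |0000>, sqrt(2)/2 on |1000>, and 0 on every other basis state.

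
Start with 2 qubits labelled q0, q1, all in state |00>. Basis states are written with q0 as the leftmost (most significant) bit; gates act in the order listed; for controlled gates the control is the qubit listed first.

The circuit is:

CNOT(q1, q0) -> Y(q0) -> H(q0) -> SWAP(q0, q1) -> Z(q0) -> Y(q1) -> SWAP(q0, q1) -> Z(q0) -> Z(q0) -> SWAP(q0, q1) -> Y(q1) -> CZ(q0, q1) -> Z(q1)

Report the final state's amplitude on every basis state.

The resulting statevector has amplitude sqrt(2)*I/2 on |00>, sqrt(2)*I/2 on |01>, 0 on |10>, 0 on |11>. Key observation: the block from step 6 through step 11 cancels to the identity and can be dropped.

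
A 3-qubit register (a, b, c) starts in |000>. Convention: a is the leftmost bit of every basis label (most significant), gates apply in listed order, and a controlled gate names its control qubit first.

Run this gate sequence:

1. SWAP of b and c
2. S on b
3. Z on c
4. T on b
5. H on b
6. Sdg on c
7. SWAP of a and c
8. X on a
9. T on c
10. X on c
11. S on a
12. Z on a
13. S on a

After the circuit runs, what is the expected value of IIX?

The expectation value of IIX is 0.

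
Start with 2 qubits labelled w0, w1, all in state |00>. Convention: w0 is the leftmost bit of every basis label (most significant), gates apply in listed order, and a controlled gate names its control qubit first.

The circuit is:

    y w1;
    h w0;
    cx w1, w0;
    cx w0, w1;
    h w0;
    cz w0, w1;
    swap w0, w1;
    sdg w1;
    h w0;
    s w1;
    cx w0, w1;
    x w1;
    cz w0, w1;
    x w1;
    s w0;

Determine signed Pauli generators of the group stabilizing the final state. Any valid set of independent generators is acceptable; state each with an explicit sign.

The final state is stabilized by the group generated by -IX, +ZI; other independent generating sets are equally valid.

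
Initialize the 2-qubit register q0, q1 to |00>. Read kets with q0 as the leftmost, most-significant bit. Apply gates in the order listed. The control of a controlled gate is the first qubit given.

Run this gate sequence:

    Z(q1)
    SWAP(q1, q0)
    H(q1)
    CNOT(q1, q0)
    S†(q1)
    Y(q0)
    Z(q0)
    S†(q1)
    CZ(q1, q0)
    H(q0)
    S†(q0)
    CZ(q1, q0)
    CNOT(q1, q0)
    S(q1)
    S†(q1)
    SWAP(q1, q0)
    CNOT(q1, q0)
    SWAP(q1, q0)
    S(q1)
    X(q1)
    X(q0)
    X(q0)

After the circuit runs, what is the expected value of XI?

The expectation value of XI is -1.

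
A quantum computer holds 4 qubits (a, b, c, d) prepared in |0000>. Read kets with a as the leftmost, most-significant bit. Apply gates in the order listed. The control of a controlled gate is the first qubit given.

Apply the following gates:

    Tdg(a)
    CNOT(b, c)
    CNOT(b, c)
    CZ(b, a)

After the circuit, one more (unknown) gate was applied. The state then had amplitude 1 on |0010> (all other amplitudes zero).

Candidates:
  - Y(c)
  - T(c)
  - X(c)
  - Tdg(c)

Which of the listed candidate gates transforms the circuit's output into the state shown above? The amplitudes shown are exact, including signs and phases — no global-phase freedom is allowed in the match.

The applied gate was X(c). Key observation: gates 2-3 undo each other exactly, leaving only the rest of the circuit to track.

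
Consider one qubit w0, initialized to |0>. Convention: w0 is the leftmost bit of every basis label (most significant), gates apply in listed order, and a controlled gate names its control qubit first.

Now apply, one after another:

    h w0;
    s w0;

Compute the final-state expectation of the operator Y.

The observable Y averages to 1.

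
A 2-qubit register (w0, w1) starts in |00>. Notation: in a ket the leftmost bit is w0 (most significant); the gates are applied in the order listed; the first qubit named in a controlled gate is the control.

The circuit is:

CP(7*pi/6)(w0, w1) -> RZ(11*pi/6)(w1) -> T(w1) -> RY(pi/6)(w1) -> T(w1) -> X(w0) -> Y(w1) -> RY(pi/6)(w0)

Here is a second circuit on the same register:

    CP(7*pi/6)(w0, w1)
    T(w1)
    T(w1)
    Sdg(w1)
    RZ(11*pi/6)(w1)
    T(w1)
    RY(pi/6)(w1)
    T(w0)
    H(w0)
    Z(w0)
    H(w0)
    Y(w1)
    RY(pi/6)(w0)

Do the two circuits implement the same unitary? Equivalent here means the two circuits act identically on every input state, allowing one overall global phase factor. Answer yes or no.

No — the two circuits implement different unitaries, even allowing a global phase.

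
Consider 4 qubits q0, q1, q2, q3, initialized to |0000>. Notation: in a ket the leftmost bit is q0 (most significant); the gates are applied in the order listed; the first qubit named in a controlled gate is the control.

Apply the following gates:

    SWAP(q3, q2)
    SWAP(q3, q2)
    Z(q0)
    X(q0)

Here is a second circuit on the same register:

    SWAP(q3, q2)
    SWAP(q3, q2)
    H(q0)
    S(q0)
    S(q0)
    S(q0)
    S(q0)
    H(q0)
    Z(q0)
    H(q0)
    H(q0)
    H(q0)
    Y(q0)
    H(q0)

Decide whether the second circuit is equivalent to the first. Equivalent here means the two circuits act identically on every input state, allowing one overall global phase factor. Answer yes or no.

No: there is an input state on which the two circuits produce genuinely different outputs (not merely differing by a phase).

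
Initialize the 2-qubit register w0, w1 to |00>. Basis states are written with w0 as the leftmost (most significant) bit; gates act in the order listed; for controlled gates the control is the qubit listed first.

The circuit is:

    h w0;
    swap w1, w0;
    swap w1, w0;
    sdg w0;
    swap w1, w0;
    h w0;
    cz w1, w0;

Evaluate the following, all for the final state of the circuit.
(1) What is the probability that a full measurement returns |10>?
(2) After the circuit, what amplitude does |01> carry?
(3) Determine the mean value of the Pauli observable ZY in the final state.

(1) Outcome |10> occurs with probability 1/4. Key observation: steps 2-3 multiply out to the identity, so the circuit reduces to the remaining gates.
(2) |01> carries amplitude -I/2 in the final state.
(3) The expectation value of ZY is -1.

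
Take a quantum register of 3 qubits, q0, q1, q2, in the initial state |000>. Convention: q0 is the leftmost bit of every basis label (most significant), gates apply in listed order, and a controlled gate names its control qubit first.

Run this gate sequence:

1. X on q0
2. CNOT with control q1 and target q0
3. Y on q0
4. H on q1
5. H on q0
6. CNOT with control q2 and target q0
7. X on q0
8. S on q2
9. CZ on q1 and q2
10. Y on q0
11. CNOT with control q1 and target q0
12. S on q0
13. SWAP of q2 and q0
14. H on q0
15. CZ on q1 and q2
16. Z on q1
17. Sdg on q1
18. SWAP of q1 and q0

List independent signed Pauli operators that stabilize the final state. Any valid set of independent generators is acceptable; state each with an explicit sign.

One valid set of independent stabilizer generators is -YIZ, +IXI, -ZIY (any independent generating set of the same group is equally correct).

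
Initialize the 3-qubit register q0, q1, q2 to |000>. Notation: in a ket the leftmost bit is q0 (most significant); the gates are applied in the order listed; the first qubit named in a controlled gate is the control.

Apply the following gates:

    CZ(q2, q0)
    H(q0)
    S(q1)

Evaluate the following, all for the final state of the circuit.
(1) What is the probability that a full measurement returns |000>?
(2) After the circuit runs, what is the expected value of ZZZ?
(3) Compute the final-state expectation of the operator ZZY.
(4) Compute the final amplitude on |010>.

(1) A full measurement returns |000> with probability 1/2.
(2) The observable ZZZ averages to 0.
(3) The expectation value of ZZY is 0.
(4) The final state's coefficient on |010> equals 0.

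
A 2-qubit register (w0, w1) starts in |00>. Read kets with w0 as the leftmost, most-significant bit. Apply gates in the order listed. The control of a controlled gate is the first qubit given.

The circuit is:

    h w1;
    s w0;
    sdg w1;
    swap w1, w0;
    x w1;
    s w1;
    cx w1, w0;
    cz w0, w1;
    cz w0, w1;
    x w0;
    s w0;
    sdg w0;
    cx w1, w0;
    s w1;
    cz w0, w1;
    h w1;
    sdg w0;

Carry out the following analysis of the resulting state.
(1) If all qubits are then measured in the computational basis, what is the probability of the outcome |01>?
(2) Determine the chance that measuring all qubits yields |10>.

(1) Outcome |01> occurs with probability 1/4. Key observation: the block from step 11 through step 12 cancels to the identity and can be dropped.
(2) The probability of measuring |10> is 1/4.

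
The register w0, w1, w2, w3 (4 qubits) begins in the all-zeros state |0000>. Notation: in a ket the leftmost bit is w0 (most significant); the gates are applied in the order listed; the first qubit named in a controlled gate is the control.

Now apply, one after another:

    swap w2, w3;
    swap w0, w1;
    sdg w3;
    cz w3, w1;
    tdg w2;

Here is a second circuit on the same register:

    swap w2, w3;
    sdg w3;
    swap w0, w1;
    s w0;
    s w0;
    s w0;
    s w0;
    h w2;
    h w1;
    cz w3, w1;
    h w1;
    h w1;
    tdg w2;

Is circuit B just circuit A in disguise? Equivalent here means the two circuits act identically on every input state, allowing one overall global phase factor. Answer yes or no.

No — the two circuits implement different unitaries, even allowing a global phase.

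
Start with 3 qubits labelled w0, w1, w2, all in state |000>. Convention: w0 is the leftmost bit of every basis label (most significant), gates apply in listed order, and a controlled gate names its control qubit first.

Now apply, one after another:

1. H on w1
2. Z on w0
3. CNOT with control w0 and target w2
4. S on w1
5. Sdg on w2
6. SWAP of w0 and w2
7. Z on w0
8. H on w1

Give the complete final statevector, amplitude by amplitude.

The resulting statevector has amplitude 1/2 + I/2 on |000>, 1/2 - I/2 on |010>, and 0 on every other basis state.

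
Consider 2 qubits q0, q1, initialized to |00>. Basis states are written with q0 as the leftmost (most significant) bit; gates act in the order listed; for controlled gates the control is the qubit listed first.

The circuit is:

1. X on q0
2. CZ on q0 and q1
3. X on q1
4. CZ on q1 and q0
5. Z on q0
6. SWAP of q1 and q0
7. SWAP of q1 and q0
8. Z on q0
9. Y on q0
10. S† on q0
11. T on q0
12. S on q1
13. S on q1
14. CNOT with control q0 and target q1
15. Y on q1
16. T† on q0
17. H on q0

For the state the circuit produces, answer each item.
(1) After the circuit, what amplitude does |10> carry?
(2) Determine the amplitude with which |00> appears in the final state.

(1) The amplitude on |10> is -sqrt(2)/2.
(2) The amplitude on |00> is -sqrt(2)/2.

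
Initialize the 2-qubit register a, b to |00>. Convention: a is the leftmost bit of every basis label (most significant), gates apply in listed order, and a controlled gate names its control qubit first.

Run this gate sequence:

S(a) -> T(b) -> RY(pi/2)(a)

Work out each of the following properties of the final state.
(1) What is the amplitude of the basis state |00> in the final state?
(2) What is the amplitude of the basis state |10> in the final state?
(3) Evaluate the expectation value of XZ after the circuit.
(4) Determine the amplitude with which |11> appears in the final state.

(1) |00> carries amplitude sqrt(2)/2 in the final state.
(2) The amplitude on |10> is sqrt(2)/2.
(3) In the final state, XZ has expectation 1.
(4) The final state's coefficient on |11> equals 0.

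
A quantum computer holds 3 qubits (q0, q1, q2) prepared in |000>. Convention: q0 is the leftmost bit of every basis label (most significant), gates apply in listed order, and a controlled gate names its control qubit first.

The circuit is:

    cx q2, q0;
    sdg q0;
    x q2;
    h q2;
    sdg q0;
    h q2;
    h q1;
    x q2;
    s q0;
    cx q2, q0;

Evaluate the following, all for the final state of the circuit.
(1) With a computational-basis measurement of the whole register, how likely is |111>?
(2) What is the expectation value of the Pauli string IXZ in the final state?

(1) Outcome |111> occurs with probability 0.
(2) In the final state, IXZ has expectation 1.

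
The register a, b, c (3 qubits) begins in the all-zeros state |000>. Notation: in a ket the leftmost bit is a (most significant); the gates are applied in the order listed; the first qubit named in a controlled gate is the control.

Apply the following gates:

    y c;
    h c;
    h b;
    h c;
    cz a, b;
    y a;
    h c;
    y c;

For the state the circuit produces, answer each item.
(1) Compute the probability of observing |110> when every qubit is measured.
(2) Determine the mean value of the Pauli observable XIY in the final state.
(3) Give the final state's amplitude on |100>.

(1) A full measurement returns |110> with probability 1/4.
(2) In the final state, XIY has expectation 0.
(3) |100> carries amplitude -I/2 in the final state.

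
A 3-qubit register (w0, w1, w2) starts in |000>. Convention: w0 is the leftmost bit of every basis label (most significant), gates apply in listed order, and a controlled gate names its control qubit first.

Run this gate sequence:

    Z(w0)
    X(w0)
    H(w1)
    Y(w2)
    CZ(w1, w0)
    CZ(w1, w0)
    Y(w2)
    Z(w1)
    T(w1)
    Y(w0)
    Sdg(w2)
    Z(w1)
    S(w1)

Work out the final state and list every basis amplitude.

The resulting statevector has amplitude -sqrt(2)*I/2 on |000>, sqrt(2)*exp(I*pi/4)/2 on |010>, and 0 on every other basis state. Key observation: the block from step 4 through step 7 cancels to the identity and can be dropped.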